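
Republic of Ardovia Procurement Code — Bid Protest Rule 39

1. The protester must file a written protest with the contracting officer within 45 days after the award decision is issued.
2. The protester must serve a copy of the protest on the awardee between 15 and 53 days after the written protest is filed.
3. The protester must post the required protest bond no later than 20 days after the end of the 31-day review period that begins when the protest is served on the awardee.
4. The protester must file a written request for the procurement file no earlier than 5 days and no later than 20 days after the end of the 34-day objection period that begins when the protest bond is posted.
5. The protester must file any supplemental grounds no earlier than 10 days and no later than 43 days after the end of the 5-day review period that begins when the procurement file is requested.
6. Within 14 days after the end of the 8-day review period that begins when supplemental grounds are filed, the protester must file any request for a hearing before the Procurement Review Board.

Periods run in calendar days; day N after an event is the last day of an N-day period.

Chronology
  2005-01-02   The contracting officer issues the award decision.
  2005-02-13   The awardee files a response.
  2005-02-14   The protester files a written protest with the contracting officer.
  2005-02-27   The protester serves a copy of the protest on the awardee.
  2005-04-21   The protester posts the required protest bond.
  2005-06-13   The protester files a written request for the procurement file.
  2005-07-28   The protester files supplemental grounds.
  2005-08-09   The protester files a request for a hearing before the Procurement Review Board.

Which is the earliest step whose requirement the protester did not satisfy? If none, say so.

Step 2

Step 1: 45 days after 2005-01-02 (when the award decision is issued) is 2005-02-16; 2005-02-14 is within that limit.
Step 2: the window is 15–53 days after 2005-02-14 (when the written protest is filed), so 2005-03-01 through 2005-04-08; 2005-02-27 is 2 days too early.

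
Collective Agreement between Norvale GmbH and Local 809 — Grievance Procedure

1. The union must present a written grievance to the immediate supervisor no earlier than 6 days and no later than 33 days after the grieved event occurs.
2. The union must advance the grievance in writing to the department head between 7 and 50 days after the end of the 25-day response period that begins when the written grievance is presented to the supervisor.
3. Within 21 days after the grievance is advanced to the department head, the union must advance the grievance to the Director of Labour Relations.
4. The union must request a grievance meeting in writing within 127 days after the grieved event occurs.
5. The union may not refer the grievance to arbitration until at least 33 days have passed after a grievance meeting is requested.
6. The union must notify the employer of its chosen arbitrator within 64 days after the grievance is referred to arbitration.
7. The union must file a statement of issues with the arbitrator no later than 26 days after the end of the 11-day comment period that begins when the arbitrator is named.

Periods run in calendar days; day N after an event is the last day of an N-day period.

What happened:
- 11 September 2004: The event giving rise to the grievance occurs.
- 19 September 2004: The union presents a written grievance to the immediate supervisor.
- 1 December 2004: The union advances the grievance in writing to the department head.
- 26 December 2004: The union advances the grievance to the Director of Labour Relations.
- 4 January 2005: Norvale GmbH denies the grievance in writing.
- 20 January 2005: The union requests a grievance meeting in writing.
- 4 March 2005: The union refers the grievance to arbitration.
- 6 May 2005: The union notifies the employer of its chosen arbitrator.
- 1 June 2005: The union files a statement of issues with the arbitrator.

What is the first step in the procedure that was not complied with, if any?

Step 1 — 6 and 33 days from 11 September 2004 (when the grieved event occurs) are 17 September 2004 and 14 October 2004 respectively; 19 September 2004 falls inside that range.
Step 2 — 7 and 50 days from 14 October 2004 (end of the 25-day response period, which began when the written grievance is presented to the supervisor on 19 September 2004) are 21 October 2004 and 3 December 2004 respectively; done 1 December 2004 — within the window.
Step 3 — counting 21 days from 1 December 2004 (when the grievance is advanced to the department head) gives a deadline of 22 December 2004; not done until 26 December 2004, 4 days after the deadline.

Step 3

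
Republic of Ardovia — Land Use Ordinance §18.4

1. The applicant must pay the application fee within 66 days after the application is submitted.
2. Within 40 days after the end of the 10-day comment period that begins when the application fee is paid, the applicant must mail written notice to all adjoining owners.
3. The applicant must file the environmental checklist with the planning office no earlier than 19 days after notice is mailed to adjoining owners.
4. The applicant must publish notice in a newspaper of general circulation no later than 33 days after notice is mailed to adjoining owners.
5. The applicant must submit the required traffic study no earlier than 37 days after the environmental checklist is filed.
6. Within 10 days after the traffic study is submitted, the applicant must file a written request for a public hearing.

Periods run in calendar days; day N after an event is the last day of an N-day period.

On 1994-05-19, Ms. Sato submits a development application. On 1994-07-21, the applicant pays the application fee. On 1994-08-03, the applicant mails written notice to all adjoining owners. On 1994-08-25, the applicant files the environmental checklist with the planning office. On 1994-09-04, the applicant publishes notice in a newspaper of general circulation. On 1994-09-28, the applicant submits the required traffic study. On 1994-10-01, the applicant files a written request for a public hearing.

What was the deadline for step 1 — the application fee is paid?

Step 1 runs from 1994-05-19, when the application is submitted. 66 days after 1994-05-19 is 1994-07-24.

1994-07-24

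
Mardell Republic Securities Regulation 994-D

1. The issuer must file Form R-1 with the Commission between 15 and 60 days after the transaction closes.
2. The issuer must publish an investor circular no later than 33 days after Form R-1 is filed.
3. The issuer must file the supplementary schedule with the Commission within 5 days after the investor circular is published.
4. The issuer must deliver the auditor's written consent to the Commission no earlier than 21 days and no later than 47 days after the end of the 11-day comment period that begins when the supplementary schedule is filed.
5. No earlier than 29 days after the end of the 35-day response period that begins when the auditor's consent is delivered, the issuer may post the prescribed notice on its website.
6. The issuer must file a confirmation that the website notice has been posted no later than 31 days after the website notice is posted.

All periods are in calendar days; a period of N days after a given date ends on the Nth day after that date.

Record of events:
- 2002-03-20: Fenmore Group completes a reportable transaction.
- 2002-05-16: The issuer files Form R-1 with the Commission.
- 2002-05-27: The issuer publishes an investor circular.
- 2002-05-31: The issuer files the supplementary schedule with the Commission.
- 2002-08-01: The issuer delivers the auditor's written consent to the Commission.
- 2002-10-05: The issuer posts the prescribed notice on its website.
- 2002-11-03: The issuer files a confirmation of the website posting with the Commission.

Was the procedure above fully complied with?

(1) the permitted window runs from 2002-03-20 + 15 = 2002-04-04 to 2002-03-20 + 60 = 2002-05-19; done 2002-05-16, which is between those dates.
(2) due by 2002-05-16 + 33 days = 2002-06-18; done 2002-05-27 — timely.
(3) due by 2002-05-27 + 5 days = 2002-06-01; completed 2002-05-31, before the deadline.
(4) the permitted window runs from 2002-06-11 + 21 = 2002-07-02 to 2002-06-11 + 47 = 2002-07-28; done 2002-08-01 — 4 days after the window closed.

No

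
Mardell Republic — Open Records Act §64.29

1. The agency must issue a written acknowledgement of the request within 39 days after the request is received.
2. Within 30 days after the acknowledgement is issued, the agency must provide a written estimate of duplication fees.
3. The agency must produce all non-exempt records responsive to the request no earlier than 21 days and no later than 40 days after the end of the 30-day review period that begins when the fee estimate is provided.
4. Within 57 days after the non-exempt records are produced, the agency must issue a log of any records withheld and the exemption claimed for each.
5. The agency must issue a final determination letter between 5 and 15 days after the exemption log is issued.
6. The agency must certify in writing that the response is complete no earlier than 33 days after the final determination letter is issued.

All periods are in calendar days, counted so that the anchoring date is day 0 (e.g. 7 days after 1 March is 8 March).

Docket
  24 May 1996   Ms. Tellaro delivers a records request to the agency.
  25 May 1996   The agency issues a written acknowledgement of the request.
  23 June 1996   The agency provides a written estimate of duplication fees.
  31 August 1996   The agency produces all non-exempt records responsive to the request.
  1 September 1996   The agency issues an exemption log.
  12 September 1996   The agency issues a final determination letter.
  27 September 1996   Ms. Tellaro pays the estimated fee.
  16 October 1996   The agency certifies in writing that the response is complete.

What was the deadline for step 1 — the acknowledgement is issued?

2 July 1996

Step 1 runs from 24 May 1996, when the request is received. 39 days after 24 May 1996 is 2 July 1996.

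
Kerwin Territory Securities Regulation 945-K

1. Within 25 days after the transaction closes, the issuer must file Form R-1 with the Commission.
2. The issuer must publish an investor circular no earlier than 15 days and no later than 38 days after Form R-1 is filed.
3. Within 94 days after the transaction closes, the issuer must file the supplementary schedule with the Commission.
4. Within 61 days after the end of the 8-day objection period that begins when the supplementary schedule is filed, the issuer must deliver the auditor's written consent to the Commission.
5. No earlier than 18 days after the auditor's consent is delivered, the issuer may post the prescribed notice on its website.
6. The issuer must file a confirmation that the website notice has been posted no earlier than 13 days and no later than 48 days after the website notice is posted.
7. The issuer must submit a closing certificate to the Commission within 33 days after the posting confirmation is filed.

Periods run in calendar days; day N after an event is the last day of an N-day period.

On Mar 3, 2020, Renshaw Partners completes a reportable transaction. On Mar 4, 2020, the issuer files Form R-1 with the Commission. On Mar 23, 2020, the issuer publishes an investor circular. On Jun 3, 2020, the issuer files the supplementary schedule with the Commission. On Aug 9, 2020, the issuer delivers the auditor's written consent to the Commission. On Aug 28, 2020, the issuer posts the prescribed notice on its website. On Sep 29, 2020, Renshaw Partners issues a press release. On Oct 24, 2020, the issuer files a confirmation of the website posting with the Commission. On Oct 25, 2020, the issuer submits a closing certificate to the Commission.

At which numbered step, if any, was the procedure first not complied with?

(1) due by Mar 3, 2020 + 25 days = Mar 28, 2020; Mar 4, 2020 is within that limit.
(2) the permitted window runs from Mar 4, 2020 + 15 = Mar 19, 2020 to Mar 4, 2020 + 38 = Apr 11, 2020; done Mar 23, 2020 — within the window.
(3) due by Mar 3, 2020 + 94 days = Jun 5, 2020; completed Jun 3, 2020, before the deadline.
(4) due by Jun 11, 2020 + 61 days = Aug 11, 2020; completed Aug 9, 2020, before the deadline.
(5) permitted from Aug 9, 2020 + 18 days = Aug 27, 2020 onward; Aug 28, 2020 is on or after that date.
(6) the permitted window runs from Aug 28, 2020 + 13 = Sep 10, 2020 to Aug 28, 2020 + 48 = Oct 15, 2020; done Oct 24, 2020 — 9 days after the window closed.
That is the first point of non-compliance.

Step 6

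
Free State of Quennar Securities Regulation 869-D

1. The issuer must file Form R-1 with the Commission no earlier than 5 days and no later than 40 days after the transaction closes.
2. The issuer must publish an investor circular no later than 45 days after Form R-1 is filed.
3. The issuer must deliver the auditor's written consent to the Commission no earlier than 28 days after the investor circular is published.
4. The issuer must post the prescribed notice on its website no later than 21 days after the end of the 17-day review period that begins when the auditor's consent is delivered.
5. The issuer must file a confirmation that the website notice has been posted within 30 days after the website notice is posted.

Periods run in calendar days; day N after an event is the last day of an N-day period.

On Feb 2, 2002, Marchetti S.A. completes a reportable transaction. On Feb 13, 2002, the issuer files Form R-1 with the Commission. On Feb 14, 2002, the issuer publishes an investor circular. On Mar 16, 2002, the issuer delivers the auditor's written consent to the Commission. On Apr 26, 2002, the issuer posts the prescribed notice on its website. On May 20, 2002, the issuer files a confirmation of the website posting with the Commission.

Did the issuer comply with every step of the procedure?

No

(1) the permitted window runs from Feb 2, 2002 + 5 = Feb 7, 2002 to Feb 2, 2002 + 40 = Mar 14, 2002; Feb 13, 2002 falls inside that range.
(2) due by Feb 13, 2002 + 45 days = Mar 30, 2002; done Feb 14, 2002 — timely.
(3) permitted from Feb 14, 2002 + 28 days = Mar 14, 2002 onward; Mar 16, 2002 is on or after that date.
(4) due by Apr 2, 2002 + 21 days = Apr 23, 2002; Apr 26, 2002 misses that deadline by 3 days.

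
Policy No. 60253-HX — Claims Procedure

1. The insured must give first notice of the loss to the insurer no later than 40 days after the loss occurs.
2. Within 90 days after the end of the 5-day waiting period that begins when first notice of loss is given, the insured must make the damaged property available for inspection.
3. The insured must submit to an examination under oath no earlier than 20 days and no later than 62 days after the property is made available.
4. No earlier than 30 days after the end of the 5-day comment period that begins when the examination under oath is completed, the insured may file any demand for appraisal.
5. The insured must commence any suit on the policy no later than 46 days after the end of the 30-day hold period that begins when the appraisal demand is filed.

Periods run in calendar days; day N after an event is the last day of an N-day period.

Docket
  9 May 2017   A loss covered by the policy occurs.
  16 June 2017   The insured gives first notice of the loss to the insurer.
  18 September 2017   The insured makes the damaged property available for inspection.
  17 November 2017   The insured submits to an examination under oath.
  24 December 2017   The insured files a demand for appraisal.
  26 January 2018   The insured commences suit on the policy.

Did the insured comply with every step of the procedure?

Yes

Step 1 — counting 40 days from 9 May 2017 (when the loss occurs) gives a deadline of 18 June 2017; completed 16 June 2017, before the deadline.
Step 2 — counting 90 days from 21 June 2017 (end of the 5-day waiting period, which began when first notice of loss is given on 16 June 2017) gives a deadline of 19 September 2017; completed 18 September 2017, before the deadline.
Step 3 — 20 and 62 days from 18 September 2017 (when the property is made available) are 8 October 2017 and 19 November 2017 respectively; done 17 November 2017, which is between those dates.
Step 4 — must wait 30 days from 22 November 2017 (end of the 5-day comment period, which began when the examination under oath is completed on 17 November 2017), so not before 22 December 2017; done 24 December 2017, after the minimum wait.
Step 5 — counting 46 days from 23 January 2018 (end of the 30-day hold period, which began when the appraisal demand is filed on 24 December 2017) gives a deadline of 10 March 2018; 26 January 2018 is within that limit.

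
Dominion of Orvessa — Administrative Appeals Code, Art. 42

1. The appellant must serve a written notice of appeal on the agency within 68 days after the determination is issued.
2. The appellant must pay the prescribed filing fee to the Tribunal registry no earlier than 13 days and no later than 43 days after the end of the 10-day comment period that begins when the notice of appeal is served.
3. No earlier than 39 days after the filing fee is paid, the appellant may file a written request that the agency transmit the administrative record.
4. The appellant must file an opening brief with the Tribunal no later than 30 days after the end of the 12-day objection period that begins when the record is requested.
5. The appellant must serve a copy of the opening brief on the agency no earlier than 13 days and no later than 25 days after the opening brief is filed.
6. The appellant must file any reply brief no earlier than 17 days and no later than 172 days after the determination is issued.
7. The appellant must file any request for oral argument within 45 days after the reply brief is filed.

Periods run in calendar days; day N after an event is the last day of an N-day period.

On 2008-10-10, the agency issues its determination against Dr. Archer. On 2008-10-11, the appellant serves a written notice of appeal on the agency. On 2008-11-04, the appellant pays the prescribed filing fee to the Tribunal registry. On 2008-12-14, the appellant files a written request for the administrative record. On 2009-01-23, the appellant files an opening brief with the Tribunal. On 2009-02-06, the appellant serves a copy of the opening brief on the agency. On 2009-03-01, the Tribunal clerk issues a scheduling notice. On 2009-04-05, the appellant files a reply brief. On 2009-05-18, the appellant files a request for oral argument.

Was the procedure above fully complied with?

(1) due by 2008-10-10 + 68 days = 2008-12-17; done 2008-10-11 — timely.
(2) the permitted window runs from 2008-10-21 + 13 = 2008-11-03 to 2008-10-21 + 43 = 2008-12-03; done 2008-11-04, which is between those dates.
(3) permitted from 2008-11-04 + 39 days = 2008-12-13 onward; done 2008-12-14, after the minimum wait.
(4) due by 2008-12-26 + 30 days = 2009-01-25; done 2009-01-23 — timely.
(5) the permitted window runs from 2009-01-23 + 13 = 2009-02-05 to 2009-01-23 + 25 = 2009-02-17; done 2009-02-06 — within the window.
(6) the permitted window runs from 2008-10-10 + 17 = 2008-10-27 to 2008-10-10 + 172 = 2009-03-31; done 2009-04-05 — 5 days after the window closed.
Later steps need not be reached.

No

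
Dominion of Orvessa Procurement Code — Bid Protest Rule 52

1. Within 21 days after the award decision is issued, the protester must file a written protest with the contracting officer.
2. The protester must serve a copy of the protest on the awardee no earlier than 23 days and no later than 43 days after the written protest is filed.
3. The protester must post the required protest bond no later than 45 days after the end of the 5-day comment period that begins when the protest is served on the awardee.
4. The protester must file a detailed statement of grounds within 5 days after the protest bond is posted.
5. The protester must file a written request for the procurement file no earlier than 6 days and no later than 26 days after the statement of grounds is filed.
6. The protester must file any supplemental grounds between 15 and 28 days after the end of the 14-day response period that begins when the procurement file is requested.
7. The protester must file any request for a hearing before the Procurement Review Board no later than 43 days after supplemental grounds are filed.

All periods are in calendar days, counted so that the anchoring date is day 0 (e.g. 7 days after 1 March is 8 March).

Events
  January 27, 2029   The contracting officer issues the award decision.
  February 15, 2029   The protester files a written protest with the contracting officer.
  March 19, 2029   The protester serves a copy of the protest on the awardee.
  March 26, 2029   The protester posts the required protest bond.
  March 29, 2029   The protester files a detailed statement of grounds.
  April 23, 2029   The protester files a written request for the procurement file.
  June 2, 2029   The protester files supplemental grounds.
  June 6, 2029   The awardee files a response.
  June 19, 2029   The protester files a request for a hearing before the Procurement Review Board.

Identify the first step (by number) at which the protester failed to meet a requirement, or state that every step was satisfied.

Step 1 — counting 21 days from January 27, 2029 (when the award decision is issued) gives a deadline of February 17, 2029; February 15, 2029 is within that limit.
Step 2 — 23 and 43 days from February 15, 2029 (when the written protest is filed) are March 10, 2029 and March 30, 2029 respectively; March 19, 2029 falls inside that range.
Step 3 — counting 45 days from March 24, 2029 (end of the 5-day comment period, which began when the protest is served on the awardee on March 19, 2029) gives a deadline of May 8, 2029; done March 26, 2029 — timely.
Step 4 — counting 5 days from March 26, 2029 (when the protest bond is posted) gives a deadline of March 31, 2029; completed March 29, 2029, before the deadline.
Step 5 — 6 and 26 days from March 29, 2029 (when the statement of grounds is filed) are April 4, 2029 and April 24, 2029 respectively; done April 23, 2029 — within the window.
Step 6 — 15 and 28 days from May 7, 2029 (end of the 14-day response period, which began when the procurement file is requested on April 23, 2029) are May 22, 2029 and June 4, 2029 respectively; June 2, 2029 falls inside that range.
Step 7 — counting 43 days from June 2, 2029 (when supplemental grounds are filed) gives a deadline of July 15, 2029; June 19, 2029 is within that limit.

None — every step was satisfied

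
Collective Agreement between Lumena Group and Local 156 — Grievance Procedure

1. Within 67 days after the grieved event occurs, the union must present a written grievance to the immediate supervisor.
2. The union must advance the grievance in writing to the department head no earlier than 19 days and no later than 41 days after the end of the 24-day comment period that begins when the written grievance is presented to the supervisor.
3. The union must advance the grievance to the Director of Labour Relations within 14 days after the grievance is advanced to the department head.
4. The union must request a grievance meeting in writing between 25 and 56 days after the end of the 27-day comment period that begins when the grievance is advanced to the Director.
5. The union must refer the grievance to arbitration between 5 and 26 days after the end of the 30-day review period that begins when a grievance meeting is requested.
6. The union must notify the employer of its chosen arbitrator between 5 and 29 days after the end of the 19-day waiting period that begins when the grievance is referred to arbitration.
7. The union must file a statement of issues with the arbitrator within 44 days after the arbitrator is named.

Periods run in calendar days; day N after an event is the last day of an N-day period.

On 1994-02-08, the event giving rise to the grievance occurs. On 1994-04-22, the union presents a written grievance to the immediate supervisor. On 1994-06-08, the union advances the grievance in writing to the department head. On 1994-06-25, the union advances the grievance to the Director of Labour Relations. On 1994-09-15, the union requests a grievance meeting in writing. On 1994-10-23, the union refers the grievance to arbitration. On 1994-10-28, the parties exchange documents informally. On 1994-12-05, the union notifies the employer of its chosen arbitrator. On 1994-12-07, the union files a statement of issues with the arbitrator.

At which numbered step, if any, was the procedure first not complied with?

Step 1 — counting 67 days from 1994-02-08 (when the grieved event occurs) gives a deadline of 1994-04-16; 1994-04-22 misses that deadline by 6 days.
Later steps need not be reached.

Step 1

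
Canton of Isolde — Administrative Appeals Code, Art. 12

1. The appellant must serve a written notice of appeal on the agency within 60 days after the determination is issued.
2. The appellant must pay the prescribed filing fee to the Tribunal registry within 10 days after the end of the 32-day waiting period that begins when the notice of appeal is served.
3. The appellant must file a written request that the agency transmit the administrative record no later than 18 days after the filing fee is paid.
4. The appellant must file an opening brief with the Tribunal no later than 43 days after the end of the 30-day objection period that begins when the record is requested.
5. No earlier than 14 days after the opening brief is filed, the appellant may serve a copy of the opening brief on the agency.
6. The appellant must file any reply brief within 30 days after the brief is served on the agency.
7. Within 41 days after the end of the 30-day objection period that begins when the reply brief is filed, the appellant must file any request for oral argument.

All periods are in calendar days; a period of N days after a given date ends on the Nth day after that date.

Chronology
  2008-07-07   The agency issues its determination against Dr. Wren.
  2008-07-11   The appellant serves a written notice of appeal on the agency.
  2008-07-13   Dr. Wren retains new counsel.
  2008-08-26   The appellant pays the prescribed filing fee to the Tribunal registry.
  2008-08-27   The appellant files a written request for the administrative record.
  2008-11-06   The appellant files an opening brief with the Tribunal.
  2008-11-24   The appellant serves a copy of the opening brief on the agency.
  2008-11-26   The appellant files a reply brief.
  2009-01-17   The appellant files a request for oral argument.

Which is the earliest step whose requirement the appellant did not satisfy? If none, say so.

Step 2

Step 1 — counting 60 days from 2008-07-07 (when the determination is issued) gives a deadline of 2008-09-05; completed 2008-07-11, before the deadline.
Step 2 — counting 10 days from 2008-08-12 (end of the 32-day waiting period, which began when the notice of appeal is served on 2008-07-11) gives a deadline of 2008-08-22; done 2008-08-26 — 4 days late.
The analysis stops there.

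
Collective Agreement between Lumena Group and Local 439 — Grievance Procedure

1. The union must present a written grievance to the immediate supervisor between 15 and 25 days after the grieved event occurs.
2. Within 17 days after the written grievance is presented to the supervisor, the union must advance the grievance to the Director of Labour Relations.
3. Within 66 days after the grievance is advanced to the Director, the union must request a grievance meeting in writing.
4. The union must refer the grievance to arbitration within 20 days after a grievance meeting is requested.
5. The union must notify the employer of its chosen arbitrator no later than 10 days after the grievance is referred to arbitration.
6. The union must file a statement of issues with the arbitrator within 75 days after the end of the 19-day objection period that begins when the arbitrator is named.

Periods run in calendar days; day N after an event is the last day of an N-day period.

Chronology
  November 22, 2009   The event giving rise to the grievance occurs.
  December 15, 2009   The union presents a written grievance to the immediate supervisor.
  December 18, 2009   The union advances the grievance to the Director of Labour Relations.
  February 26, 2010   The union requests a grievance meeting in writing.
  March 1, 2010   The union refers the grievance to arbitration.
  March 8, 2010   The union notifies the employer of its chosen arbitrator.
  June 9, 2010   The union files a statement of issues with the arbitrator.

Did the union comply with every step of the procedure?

(1) the permitted window runs from November 22, 2009 + 15 = December 7, 2009 to November 22, 2009 + 25 = December 17, 2009; done December 15, 2009 — within the window.
(2) due by December 15, 2009 + 17 days = January 1, 2010; December 18, 2009 is within that limit.
(3) due by December 18, 2009 + 66 days = February 22, 2010; done February 26, 2010 — 4 days late.
Later steps need not be reached.

No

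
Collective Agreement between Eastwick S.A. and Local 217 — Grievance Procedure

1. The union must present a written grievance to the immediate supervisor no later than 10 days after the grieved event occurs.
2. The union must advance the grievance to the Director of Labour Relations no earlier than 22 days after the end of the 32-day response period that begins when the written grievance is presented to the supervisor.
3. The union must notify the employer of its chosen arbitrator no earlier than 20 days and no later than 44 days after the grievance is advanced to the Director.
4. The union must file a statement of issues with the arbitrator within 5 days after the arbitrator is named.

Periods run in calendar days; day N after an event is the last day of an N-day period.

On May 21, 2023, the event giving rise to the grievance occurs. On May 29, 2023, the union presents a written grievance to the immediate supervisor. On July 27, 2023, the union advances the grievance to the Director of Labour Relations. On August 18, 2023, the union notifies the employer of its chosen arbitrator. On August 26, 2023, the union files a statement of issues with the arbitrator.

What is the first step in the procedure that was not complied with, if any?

Step 1: 10 days after May 21, 2023 (when the grieved event occurs) is May 31, 2023; May 29, 2023 is within that limit.
Step 2: the earliest permitted date is 22 days after June 30, 2023 (end of the 32-day response period, which began when the written grievance is presented to the supervisor on May 29, 2023), i.e. July 22, 2023; done July 27, 2023 — permitted.
Step 3: the window is 20–44 days after July 27, 2023 (when the grievance is advanced to the Director), so August 16, 2023 through September 9, 2023; done August 18, 2023 — within the window.
Step 4: 5 days after August 18, 2023 (when the arbitrator is named) is August 23, 2023; not done until August 26, 2023, 3 days after the deadline.
No need to go further; step 4 was not satisfied.

Step 4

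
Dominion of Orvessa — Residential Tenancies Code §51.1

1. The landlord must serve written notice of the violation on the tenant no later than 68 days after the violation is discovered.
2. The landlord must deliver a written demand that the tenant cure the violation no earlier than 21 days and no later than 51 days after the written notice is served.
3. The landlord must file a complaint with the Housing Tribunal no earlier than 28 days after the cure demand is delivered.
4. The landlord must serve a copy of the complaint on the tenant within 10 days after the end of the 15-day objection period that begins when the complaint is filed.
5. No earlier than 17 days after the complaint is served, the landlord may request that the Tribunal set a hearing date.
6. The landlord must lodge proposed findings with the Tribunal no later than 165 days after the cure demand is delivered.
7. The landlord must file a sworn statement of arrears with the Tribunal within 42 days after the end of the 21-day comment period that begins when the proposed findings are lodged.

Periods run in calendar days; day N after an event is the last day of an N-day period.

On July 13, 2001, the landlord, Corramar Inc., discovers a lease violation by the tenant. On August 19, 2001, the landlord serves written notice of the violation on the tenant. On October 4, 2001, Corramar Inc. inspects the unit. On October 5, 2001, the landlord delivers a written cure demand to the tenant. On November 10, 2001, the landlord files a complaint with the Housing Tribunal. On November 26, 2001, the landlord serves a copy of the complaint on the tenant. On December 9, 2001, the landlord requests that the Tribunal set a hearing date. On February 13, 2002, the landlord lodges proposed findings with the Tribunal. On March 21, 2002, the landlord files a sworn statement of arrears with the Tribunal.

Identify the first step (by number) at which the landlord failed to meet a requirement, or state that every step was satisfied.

(1) due by July 13, 2001 + 68 days = September 19, 2001; done August 19, 2001 — timely.
(2) the permitted window runs from August 19, 2001 + 21 = September 9, 2001 to August 19, 2001 + 51 = October 9, 2001; done October 5, 2001 — within the window.
(3) permitted from October 5, 2001 + 28 days = November 2, 2001 onward; done November 10, 2001 — permitted.
(4) due by November 25, 2001 + 10 days = December 5, 2001; completed November 26, 2001, before the deadline.
(5) permitted from November 26, 2001 + 17 days = December 13, 2001 onward; acted on December 9, 2001, 4 days prematurely.

Step 5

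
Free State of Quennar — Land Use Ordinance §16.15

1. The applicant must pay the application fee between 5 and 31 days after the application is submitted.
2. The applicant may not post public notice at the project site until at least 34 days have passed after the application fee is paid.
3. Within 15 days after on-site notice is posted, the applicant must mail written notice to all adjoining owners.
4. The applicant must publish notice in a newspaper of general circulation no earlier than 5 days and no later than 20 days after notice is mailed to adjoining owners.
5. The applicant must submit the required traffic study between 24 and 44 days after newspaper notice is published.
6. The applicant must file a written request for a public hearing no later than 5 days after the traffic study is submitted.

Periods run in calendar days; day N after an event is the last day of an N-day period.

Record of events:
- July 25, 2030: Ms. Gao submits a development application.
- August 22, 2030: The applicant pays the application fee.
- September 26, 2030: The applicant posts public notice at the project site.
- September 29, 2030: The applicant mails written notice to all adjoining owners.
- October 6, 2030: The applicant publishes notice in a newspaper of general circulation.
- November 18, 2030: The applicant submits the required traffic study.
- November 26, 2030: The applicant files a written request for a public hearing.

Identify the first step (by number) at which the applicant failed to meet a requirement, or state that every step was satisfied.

Step 6

Step 1 — 5 and 31 days from July 25, 2030 (when the application is submitted) are July 30, 2030 and August 25, 2030 respectively; done August 22, 2030, which is between those dates.
Step 2 — must wait 34 days from August 22, 2030 (when the application fee is paid), so not before September 25, 2030; September 26, 2030 is on or after that date.
Step 3 — counting 15 days from September 26, 2030 (when on-site notice is posted) gives a deadline of October 11, 2030; completed September 29, 2030, before the deadline.
Step 4 — 5 and 20 days from September 29, 2030 (when notice is mailed to adjoining owners) are October 4, 2030 and October 19, 2030 respectively; October 6, 2030 falls inside that range.
Step 5 — 24 and 44 days from October 6, 2030 (when newspaper notice is published) are October 30, 2030 and November 19, 2030 respectively; done November 18, 2030 — within the window.
Step 6 — counting 5 days from November 18, 2030 (when the traffic study is submitted) gives a deadline of November 23, 2030; November 26, 2030 misses that deadline by 3 days.
The procedure was therefore not followed at step 6.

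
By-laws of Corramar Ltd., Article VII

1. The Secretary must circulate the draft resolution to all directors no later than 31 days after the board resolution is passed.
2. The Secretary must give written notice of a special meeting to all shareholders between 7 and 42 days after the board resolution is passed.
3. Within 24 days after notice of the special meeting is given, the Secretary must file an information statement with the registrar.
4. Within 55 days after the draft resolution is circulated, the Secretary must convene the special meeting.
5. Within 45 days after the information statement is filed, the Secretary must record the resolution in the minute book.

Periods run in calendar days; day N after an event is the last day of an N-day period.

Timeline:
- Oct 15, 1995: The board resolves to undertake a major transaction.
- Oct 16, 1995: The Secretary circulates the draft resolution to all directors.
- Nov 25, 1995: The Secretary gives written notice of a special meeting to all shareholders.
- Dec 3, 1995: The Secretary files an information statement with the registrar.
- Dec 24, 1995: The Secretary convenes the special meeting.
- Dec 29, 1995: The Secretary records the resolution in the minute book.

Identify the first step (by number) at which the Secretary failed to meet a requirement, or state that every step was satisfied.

Step 4

Step 1 — counting 31 days from Oct 15, 1995 (when the board resolution is passed) gives a deadline of Nov 15, 1995; Oct 16, 1995 is within that limit.
Step 2 — 7 and 42 days from Oct 15, 1995 (when the board resolution is passed) are Oct 22, 1995 and Nov 26, 1995 respectively; Nov 25, 1995 falls inside that range.
Step 3 — counting 24 days from Nov 25, 1995 (when notice of the special meeting is given) gives a deadline of Dec 19, 1995; done Dec 3, 1995 — timely.
Step 4 — counting 55 days from Oct 16, 1995 (when the draft resolution is circulated) gives a deadline of Dec 10, 1995; Dec 24, 1995 misses that deadline by 14 days.
That is the first point of non-compliance.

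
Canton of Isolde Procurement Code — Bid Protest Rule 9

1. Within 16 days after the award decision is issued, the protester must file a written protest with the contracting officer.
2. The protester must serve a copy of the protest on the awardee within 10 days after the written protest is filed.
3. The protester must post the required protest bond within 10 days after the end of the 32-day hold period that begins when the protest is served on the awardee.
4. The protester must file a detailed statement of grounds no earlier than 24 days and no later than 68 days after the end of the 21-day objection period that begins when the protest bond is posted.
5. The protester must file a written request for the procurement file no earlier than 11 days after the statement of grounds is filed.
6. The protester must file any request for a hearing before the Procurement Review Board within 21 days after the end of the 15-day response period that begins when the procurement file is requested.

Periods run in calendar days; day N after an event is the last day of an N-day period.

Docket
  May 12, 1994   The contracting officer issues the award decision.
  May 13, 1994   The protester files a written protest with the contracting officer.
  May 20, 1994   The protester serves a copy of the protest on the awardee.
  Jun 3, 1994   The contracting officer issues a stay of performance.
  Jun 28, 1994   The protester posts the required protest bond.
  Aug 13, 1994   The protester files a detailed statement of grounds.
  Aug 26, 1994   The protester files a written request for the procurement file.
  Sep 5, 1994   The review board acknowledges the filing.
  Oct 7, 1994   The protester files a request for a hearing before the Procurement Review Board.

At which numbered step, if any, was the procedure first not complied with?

Step 6

(1) due by May 12, 1994 + 16 days = May 28, 1994; completed May 13, 1994, before the deadline.
(2) due by May 13, 1994 + 10 days = May 23, 1994; done May 20, 1994 — timely.
(3) due by Jun 21, 1994 + 10 days = Jul 1, 1994; Jun 28, 1994 is within that limit.
(4) the permitted window runs from Jul 19, 1994 + 24 = Aug 12, 1994 to Jul 19, 1994 + 68 = Sep 25, 1994; done Aug 13, 1994, which is between those dates.
(5) permitted from Aug 13, 1994 + 11 days = Aug 24, 1994 onward; done Aug 26, 1994 — permitted.
(6) due by Sep 10, 1994 + 21 days = Oct 1, 1994; Oct 7, 1994 misses that deadline by 6 days.
The analysis stops there.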